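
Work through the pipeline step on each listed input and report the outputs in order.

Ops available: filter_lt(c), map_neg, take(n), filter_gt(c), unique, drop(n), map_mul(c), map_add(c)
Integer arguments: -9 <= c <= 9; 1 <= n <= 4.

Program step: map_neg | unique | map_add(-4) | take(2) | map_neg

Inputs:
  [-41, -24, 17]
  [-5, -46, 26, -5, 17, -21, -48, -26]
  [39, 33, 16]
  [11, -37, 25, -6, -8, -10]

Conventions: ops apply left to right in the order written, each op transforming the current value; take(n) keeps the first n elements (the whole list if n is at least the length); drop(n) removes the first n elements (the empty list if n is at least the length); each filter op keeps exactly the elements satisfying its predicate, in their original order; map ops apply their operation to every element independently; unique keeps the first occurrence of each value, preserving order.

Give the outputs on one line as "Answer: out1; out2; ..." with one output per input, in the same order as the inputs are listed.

Execution, op by op:
  [-41, -24, 17] -> [41, 24, -17] -> [41, 24, -17] -> [37, 20, -21] -> [37, 20] -> [-37, -20]
  [-5, -46, 26, -5, 17, -21, -48, -26] -> [5, 46, -26, 5, -17, 21, 48, 26] -> [5, 46, -26, -17, 21, 48, 26] -> [1, 42, -30, -21, 17, 44, 22] -> [1, 42] -> [-1, -42]
  [39, 33, 16] -> [-39, -33, -16] -> [-39, -33, -16] -> [-43, -37, -20] -> [-43, -37] -> [43, 37]
  [11, -37, 25, -6, -8, -10] -> [-11, 37, -25, 6, 8, 10] -> [-11, 37, -25, 6, 8, 10] -> [-15, 33, -29, 2, 4, 6] -> [-15, 33] -> [15, -33]

[-37, -20]; [-1, -42]; [43, 37]; [15, -33]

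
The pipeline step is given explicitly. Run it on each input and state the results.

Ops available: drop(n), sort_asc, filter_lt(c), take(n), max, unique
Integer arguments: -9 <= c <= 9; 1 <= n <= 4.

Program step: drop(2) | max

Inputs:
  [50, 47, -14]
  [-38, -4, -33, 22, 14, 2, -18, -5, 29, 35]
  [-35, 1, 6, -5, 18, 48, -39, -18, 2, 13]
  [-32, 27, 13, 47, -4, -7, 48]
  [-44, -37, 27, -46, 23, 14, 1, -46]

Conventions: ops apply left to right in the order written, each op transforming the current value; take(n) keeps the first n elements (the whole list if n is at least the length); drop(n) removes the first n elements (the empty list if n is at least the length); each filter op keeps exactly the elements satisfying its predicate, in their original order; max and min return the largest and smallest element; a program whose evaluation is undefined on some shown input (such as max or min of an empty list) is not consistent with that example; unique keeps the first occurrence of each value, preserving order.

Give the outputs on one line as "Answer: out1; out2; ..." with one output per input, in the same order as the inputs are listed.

-14; 35; 48; 48; 27

Execution, op by op:
  [50, 47, -14] -> [-14] -> -14
  [-38, -4, -33, 22, 14, 2, -18, -5, 29, 35] -> [-33, 22, 14, 2, -18, -5, 29, 35] -> 35
  [-35, 1, 6, -5, 18, 48, -39, -18, 2, 13] -> [6, -5, 18, 48, -39, -18, 2, 13] -> 48
  [-32, 27, 13, 47, -4, -7, 48] -> [13, 47, -4, -7, 48] -> 48
  [-44, -37, 27, -46, 23, 14, 1, -46] -> [27, -46, 23, 14, 1, -46] -> 27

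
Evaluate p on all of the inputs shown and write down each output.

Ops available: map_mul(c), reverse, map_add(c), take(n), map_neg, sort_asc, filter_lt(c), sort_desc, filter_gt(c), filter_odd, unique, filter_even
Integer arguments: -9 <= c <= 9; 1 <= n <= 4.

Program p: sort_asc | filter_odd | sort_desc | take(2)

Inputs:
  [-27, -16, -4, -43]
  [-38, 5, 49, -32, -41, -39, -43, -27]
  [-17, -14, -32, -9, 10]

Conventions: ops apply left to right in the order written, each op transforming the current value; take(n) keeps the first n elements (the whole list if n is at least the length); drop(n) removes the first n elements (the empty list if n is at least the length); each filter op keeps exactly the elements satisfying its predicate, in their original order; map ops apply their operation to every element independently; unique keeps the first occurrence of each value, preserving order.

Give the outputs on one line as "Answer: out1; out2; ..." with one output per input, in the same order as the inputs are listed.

Execution, op by op:
  [-27, -16, -4, -43] -> [-43, -27, -16, -4] -> [-43, -27] -> [-27, -43] -> [-27, -43]
  [-38, 5, 49, -32, -41, -39, -43, -27] -> [-43, -41, -39, -38, -32, -27, 5, 49] -> [-43, -41, -39, -27, 5, 49] -> [49, 5, -27, -39, -41, -43] -> [49, 5]
  [-17, -14, -32, -9, 10] -> [-32, -17, -14, -9, 10] -> [-17, -9] -> [-9, -17] -> [-9, -17]

[-27, -43]; [49, 5]; [-9, -17]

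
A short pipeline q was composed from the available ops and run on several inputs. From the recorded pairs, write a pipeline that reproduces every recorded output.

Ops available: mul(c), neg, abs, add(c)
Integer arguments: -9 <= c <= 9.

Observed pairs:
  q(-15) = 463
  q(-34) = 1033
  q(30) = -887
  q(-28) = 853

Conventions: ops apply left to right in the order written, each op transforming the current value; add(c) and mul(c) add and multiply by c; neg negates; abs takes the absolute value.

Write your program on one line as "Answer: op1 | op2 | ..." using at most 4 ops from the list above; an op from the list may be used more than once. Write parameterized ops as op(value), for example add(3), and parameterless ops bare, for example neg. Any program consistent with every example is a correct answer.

mul(6) | add(-2) | mul(-5) | add(3)

Check, running the answer program on each example:
  -15 -> -90 -> -92 -> 460 -> 463
  -34 -> -204 -> -206 -> 1030 -> 1033
  30 -> 180 -> 178 -> -890 -> -887
  -28 -> -168 -> -170 -> 850 -> 853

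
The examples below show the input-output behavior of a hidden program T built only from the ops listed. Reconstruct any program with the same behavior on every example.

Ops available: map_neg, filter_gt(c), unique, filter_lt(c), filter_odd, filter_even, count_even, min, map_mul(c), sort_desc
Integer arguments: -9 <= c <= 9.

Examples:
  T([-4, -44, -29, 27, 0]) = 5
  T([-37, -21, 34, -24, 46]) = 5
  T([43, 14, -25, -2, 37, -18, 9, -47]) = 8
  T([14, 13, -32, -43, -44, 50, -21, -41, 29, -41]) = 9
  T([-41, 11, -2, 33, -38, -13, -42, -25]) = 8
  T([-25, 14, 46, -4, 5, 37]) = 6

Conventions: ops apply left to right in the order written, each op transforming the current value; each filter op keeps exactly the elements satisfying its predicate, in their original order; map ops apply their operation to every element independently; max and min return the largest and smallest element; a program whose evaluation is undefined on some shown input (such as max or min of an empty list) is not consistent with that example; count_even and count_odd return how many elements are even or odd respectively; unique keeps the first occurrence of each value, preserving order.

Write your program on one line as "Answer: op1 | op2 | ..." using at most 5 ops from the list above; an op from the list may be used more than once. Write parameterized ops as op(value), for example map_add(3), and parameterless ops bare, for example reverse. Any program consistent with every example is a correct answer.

map_mul(-6) | unique | map_neg | count_even

Check, running the answer program on each example:
  [-4, -44, -29, 27, 0] -> [24, 264, 174, -162, 0] -> [24, 264, 174, -162, 0] -> [-24, -264, -174, 162, 0] -> 5
  [-37, -21, 34, -24, 46] -> [222, 126, -204, 144, -276] -> [222, 126, -204, 144, -276] -> [-222, -126, 204, -144, 276] -> 5
  [43, 14, -25, -2, 37, -18, 9, -47] -> [-258, -84, 150, 12, -222, 108, -54, 282] -> [-258, -84, 150, 12, -222, 108, -54, 282] -> [258, 84, -150, -12, 222, -108, 54, -282] -> 8
  [14, 13, -32, -43, -44, 50, -21, -41, 29, -41] -> [-84, -78, 192, 258, 264, -300, 126, 246, -174, 246] -> [-84, -78, 192, 258, 264, -300, 126, 246, -174] -> [84, 78, -192, -258, -264, 300, -126, -246, 174] -> 9
  [-41, 11, -2, 33, -38, -13, -42, -25] -> [246, -66, 12, -198, 228, 78, 252, 150] -> [246, -66, 12, -198, 228, 78, 252, 150] -> [-246, 66, -12, 198, -228, -78, -252, -150] -> 8
  [-25, 14, 46, -4, 5, 37] -> [150, -84, -276, 24, -30, -222] -> [150, -84, -276, 24, -30, -222] -> [-150, 84, 276, -24, 30, 222] -> 6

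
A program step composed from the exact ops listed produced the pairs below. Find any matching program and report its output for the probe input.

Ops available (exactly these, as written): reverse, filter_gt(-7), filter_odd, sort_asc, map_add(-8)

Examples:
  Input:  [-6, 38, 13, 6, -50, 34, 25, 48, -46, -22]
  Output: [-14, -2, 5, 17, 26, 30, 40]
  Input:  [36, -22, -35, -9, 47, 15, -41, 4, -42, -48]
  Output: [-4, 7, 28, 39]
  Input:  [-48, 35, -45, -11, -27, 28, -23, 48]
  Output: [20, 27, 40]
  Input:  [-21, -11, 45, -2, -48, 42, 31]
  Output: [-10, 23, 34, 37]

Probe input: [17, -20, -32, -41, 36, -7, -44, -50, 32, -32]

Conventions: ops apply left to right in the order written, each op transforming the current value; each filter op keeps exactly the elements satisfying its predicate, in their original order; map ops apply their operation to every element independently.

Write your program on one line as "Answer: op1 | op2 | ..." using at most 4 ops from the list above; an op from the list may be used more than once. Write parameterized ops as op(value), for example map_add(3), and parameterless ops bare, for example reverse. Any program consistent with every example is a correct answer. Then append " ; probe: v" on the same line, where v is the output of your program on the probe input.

sort_asc | filter_gt(-7) | map_add(-8) ; probe: [9, 24, 28]

Check, running the answer program on each example:
  [-6, 38, 13, 6, -50, 34, 25, 48, -46, -22] -> [-50, -46, -22, -6, 6, 13, 25, 34, 38, 48] -> [-6, 6, 13, 25, 34, 38, 48] -> [-14, -2, 5, 17, 26, 30, 40]
  [36, -22, -35, -9, 47, 15, -41, 4, -42, -48] -> [-48, -42, -41, -35, -22, -9, 4, 15, 36, 47] -> [4, 15, 36, 47] -> [-4, 7, 28, 39]
  [-48, 35, -45, -11, -27, 28, -23, 48] -> [-48, -45, -27, -23, -11, 28, 35, 48] -> [28, 35, 48] -> [20, 27, 40]
  [-21, -11, 45, -2, -48, 42, 31] -> [-48, -21, -11, -2, 31, 42, 45] -> [-2, 31, 42, 45] -> [-10, 23, 34, 37]
  probe: [17, -20, -32, -41, 36, -7, -44, -50, 32, -32] -> [-50, -44, -41, -32, -32, -20, -7, 17, 32, 36] -> [17, 32, 36] -> [9, 24, 28]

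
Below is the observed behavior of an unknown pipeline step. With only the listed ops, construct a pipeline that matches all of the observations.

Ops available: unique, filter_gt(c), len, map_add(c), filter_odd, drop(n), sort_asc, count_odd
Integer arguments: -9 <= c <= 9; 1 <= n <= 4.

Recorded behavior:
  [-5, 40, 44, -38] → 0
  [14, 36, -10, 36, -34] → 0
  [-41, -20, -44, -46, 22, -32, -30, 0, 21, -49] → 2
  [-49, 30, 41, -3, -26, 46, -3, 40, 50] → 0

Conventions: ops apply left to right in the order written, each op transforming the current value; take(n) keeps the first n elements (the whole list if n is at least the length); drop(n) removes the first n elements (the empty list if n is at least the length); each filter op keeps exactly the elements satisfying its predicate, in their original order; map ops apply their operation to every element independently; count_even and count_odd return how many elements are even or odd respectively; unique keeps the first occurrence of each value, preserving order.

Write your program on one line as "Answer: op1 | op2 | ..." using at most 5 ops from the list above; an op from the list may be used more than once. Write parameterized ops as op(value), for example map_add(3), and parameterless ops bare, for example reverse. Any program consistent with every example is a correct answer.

unique | map_add(-2) | drop(4) | count_odd

Check, running the answer program on each example:
  [-5, 40, 44, -38] -> [-5, 40, 44, -38] -> [-7, 38, 42, -40] -> [] -> 0
  [14, 36, -10, 36, -34] -> [14, 36, -10, -34] -> [12, 34, -12, -36] -> [] -> 0
  [-41, -20, -44, -46, 22, -32, -30, 0, 21, -49] -> [-41, -20, -44, -46, 22, -32, -30, 0, 21, -49] -> [-43, -22, -46, -48, 20, -34, -32, -2, 19, -51] -> [20, -34, -32, -2, 19, -51] -> 2
  [-49, 30, 41, -3, -26, 46, -3, 40, 50] -> [-49, 30, 41, -3, -26, 46, 40, 50] -> [-51, 28, 39, -5, -28, 44, 38, 48] -> [-28, 44, 38, 48] -> 0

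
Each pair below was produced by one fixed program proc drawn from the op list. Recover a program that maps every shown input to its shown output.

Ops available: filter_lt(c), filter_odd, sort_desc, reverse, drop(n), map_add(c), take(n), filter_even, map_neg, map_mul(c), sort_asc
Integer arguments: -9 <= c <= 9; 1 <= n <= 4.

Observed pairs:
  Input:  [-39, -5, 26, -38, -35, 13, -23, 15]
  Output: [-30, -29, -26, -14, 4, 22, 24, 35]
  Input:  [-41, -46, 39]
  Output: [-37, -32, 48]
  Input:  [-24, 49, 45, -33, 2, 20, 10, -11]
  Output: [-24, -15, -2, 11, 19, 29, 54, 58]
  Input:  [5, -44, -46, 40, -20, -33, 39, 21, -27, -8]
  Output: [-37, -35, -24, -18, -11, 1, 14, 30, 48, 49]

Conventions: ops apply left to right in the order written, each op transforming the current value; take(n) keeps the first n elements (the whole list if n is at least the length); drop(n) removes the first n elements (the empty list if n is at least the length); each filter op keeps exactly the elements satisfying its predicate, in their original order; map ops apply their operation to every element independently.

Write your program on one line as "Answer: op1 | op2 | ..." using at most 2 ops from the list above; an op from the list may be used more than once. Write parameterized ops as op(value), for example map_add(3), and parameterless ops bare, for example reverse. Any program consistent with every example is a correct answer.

sort_asc | map_add(9)

Check, running the answer program on each example:
  [-39, -5, 26, -38, -35, 13, -23, 15] -> [-39, -38, -35, -23, -5, 13, 15, 26] -> [-30, -29, -26, -14, 4, 22, 24, 35]
  [-41, -46, 39] -> [-46, -41, 39] -> [-37, -32, 48]
  [-24, 49, 45, -33, 2, 20, 10, -11] -> [-33, -24, -11, 2, 10, 20, 45, 49] -> [-24, -15, -2, 11, 19, 29, 54, 58]
  [5, -44, -46, 40, -20, -33, 39, 21, -27, -8] -> [-46, -44, -33, -27, -20, -8, 5, 21, 39, 40] -> [-37, -35, -24, -18, -11, 1, 14, 30, 48, 49]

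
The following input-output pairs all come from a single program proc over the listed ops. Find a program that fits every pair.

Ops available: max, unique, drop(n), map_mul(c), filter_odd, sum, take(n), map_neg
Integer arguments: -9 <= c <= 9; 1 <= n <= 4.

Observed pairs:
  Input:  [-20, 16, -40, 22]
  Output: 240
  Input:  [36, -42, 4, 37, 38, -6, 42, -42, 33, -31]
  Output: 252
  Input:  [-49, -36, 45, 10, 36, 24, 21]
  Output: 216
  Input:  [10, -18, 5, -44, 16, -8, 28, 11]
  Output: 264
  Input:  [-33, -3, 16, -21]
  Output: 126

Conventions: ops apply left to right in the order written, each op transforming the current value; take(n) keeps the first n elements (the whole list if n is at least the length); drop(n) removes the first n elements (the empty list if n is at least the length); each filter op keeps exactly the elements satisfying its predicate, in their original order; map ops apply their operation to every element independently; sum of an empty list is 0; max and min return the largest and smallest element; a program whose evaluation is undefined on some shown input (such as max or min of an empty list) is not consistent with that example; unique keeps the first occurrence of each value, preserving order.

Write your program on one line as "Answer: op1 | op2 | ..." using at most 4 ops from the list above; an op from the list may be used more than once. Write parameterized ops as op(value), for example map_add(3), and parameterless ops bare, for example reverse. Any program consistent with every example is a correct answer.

drop(1) | map_mul(-6) | max

Check, running the answer program on each example:
  [-20, 16, -40, 22] -> [16, -40, 22] -> [-96, 240, -132] -> 240
  [36, -42, 4, 37, 38, -6, 42, -42, 33, -31] -> [-42, 4, 37, 38, -6, 42, -42, 33, -31] -> [252, -24, -222, -228, 36, -252, 252, -198, 186] -> 252
  [-49, -36, 45, 10, 36, 24, 21] -> [-36, 45, 10, 36, 24, 21] -> [216, -270, -60, -216, -144, -126] -> 216
  [10, -18, 5, -44, 16, -8, 28, 11] -> [-18, 5, -44, 16, -8, 28, 11] -> [108, -30, 264, -96, 48, -168, -66] -> 264
  [-33, -3, 16, -21] -> [-3, 16, -21] -> [18, -96, 126] -> 126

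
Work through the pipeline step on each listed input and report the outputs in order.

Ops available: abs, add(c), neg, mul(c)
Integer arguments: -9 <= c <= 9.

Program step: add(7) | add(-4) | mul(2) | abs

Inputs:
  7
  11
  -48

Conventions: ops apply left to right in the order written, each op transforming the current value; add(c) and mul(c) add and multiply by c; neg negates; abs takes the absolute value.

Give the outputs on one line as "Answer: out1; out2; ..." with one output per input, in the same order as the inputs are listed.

20; 28; 90

Execution, op by op:
  7 -> 14 -> 10 -> 20 -> 20
  11 -> 18 -> 14 -> 28 -> 28
  -48 -> -41 -> -45 -> -90 -> 90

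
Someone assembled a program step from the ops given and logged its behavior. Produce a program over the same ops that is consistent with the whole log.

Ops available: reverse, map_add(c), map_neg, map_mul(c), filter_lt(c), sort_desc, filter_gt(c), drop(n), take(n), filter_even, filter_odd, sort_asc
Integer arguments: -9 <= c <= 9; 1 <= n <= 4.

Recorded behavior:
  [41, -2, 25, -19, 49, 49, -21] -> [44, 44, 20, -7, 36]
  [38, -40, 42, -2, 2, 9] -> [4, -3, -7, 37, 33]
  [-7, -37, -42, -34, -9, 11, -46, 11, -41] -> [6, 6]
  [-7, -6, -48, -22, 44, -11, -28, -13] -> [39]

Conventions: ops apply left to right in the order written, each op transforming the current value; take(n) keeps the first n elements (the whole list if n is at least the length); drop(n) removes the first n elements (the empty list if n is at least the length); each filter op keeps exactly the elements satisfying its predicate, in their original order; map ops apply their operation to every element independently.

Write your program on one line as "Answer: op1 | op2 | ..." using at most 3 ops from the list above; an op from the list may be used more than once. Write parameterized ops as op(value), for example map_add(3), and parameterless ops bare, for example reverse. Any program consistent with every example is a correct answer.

map_add(-5) | reverse | filter_gt(-9)

Check, running the answer program on each example:
  [41, -2, 25, -19, 49, 49, -21] -> [36, -7, 20, -24, 44, 44, -26] -> [-26, 44, 44, -24, 20, -7, 36] -> [44, 44, 20, -7, 36]
  [38, -40, 42, -2, 2, 9] -> [33, -45, 37, -7, -3, 4] -> [4, -3, -7, 37, -45, 33] -> [4, -3, -7, 37, 33]
  [-7, -37, -42, -34, -9, 11, -46, 11, -41] -> [-12, -42, -47, -39, -14, 6, -51, 6, -46] -> [-46, 6, -51, 6, -14, -39, -47, -42, -12] -> [6, 6]
  [-7, -6, -48, -22, 44, -11, -28, -13] -> [-12, -11, -53, -27, 39, -16, -33, -18] -> [-18, -33, -16, 39, -27, -53, -11, -12] -> [39]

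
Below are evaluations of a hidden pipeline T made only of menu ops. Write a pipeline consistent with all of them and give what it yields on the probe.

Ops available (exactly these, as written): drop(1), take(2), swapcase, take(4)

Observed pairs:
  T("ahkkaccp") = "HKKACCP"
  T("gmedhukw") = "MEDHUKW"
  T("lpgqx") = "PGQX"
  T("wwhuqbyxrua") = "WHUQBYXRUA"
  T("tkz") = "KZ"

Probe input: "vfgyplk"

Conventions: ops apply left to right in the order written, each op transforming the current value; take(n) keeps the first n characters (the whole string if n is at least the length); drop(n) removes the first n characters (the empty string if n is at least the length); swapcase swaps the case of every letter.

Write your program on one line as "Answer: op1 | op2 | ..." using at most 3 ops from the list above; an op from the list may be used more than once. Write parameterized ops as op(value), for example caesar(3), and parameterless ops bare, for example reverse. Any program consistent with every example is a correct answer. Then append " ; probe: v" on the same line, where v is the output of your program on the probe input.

drop(1) | swapcase ; probe: "FGYPLK"

Check, running the answer program on each example:
  "ahkkaccp" -> "hkkaccp" -> "HKKACCP"
  "gmedhukw" -> "medhukw" -> "MEDHUKW"
  "lpgqx" -> "pgqx" -> "PGQX"
  "wwhuqbyxrua" -> "whuqbyxrua" -> "WHUQBYXRUA"
  "tkz" -> "kz" -> "KZ"
  probe: "vfgyplk" -> "fgyplk" -> "FGYPLK"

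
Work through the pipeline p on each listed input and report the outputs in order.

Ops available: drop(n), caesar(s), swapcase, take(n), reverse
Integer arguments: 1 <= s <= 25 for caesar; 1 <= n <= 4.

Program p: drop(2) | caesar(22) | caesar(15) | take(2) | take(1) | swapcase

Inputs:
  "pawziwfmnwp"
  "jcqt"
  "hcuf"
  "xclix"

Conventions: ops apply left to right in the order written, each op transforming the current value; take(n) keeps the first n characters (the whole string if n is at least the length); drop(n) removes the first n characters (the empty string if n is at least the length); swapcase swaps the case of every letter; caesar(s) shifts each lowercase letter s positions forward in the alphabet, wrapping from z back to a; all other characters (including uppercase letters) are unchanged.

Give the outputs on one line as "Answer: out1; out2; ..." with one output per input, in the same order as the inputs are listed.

Execution, op by op:
  "pawziwfmnwp" -> "wziwfmnwp" -> "svesbijsl" -> "hkthqxyha" -> "hk" -> "h" -> "H"
  "jcqt" -> "qt" -> "mp" -> "be" -> "be" -> "b" -> "B"
  "hcuf" -> "uf" -> "qb" -> "fq" -> "fq" -> "f" -> "F"
  "xclix" -> "lix" -> "het" -> "wti" -> "wt" -> "w" -> "W"

"H"; "B"; "F"; "W"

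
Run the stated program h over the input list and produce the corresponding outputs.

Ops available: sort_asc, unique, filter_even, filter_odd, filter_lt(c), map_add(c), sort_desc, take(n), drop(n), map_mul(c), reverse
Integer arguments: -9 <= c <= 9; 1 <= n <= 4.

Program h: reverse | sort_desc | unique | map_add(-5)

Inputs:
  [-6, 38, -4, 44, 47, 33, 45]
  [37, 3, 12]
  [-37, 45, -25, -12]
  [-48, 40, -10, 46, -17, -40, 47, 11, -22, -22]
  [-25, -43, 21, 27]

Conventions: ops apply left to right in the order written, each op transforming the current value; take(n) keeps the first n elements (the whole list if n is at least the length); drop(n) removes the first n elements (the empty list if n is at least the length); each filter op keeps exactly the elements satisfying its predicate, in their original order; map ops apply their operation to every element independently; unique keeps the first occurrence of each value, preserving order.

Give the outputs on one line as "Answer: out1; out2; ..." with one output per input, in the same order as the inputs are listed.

[42, 40, 39, 33, 28, -9, -11]; [32, 7, -2]; [40, -17, -30, -42]; [42, 41, 35, 6, -15, -22, -27, -45, -53]; [22, 16, -30, -48]

Execution, op by op:
  [-6, 38, -4, 44, 47, 33, 45] -> [45, 33, 47, 44, -4, 38, -6] -> [47, 45, 44, 38, 33, -4, -6] -> [47, 45, 44, 38, 33, -4, -6] -> [42, 40, 39, 33, 28, -9, -11]
  [37, 3, 12] -> [12, 3, 37] -> [37, 12, 3] -> [37, 12, 3] -> [32, 7, -2]
  [-37, 45, -25, -12] -> [-12, -25, 45, -37] -> [45, -12, -25, -37] -> [45, -12, -25, -37] -> [40, -17, -30, -42]
  [-48, 40, -10, 46, -17, -40, 47, 11, -22, -22] -> [-22, -22, 11, 47, -40, -17, 46, -10, 40, -48] -> [47, 46, 40, 11, -10, -17, -22, -22, -40, -48] -> [47, 46, 40, 11, -10, -17, -22, -40, -48] -> [42, 41, 35, 6, -15, -22, -27, -45, -53]
  [-25, -43, 21, 27] -> [27, 21, -43, -25] -> [27, 21, -25, -43] -> [27, 21, -25, -43] -> [22, 16, -30, -48]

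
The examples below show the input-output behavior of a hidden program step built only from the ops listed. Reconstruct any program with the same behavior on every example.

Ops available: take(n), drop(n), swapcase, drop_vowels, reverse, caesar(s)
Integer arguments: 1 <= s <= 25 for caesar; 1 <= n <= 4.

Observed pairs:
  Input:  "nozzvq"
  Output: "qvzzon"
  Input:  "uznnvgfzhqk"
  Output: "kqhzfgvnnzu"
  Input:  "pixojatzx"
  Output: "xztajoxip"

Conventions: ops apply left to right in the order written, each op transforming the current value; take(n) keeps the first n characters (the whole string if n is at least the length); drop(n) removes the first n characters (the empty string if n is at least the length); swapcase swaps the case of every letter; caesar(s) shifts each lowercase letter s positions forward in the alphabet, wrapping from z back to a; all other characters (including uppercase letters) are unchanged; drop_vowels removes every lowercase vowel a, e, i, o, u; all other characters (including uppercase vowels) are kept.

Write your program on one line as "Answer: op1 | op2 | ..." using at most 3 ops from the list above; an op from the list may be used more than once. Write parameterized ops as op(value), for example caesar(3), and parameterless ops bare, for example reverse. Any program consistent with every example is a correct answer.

swapcase | reverse | swapcase

Check, running the answer program on each example:
  "nozzvq" -> "NOZZVQ" -> "QVZZON" -> "qvzzon"
  "uznnvgfzhqk" -> "UZNNVGFZHQK" -> "KQHZFGVNNZU" -> "kqhzfgvnnzu"
  "pixojatzx" -> "PIXOJATZX" -> "XZTAJOXIP" -> "xztajoxip"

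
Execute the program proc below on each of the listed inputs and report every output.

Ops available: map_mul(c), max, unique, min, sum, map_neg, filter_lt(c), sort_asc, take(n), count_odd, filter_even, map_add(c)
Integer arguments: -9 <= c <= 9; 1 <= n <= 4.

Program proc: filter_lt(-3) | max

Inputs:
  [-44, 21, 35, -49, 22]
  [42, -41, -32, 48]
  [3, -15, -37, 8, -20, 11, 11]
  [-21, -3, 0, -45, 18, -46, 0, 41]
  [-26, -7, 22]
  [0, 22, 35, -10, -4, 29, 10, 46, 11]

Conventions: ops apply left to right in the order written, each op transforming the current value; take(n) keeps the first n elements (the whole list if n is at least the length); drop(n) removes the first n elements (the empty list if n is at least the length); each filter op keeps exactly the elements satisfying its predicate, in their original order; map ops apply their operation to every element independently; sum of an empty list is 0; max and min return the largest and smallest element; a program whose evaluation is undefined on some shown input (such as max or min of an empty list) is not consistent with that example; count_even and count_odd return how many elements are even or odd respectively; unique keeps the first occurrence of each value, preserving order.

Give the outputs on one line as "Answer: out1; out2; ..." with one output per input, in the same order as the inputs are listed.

Execution, op by op:
  [-44, 21, 35, -49, 22] -> [-44, -49] -> -44
  [42, -41, -32, 48] -> [-41, -32] -> -32
  [3, -15, -37, 8, -20, 11, 11] -> [-15, -37, -20] -> -15
  [-21, -3, 0, -45, 18, -46, 0, 41] -> [-21, -45, -46] -> -21
  [-26, -7, 22] -> [-26, -7] -> -7
  [0, 22, 35, -10, -4, 29, 10, 46, 11] -> [-10, -4] -> -4

-44; -32; -15; -21; -7; -4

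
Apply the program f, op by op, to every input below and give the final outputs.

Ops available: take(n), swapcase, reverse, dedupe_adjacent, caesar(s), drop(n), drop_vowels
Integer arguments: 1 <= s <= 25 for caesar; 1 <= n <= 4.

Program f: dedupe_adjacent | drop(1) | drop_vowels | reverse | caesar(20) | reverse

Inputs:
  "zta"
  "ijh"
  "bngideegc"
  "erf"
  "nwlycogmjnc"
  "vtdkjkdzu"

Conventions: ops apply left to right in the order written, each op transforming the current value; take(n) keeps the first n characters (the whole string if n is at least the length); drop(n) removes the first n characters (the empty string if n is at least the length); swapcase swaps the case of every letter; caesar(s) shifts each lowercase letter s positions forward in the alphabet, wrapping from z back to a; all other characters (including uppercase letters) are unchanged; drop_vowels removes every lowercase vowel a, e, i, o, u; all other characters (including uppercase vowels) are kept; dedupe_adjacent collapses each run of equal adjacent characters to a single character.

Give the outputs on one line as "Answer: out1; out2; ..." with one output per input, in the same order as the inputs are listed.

Execution, op by op:
  "zta" -> "zta" -> "ta" -> "t" -> "t" -> "n" -> "n"
  "ijh" -> "ijh" -> "jh" -> "jh" -> "hj" -> "bd" -> "db"
  "bngideegc" -> "bngidegc" -> "ngidegc" -> "ngdgc" -> "cgdgn" -> "waxah" -> "haxaw"
  "erf" -> "erf" -> "rf" -> "rf" -> "fr" -> "zl" -> "lz"
  "nwlycogmjnc" -> "nwlycogmjnc" -> "wlycogmjnc" -> "wlycgmjnc" -> "cnjmgcylw" -> "whdgawsfq" -> "qfswagdhw"
  "vtdkjkdzu" -> "vtdkjkdzu" -> "tdkjkdzu" -> "tdkjkdz" -> "zdkjkdt" -> "txedexn" -> "nxedext"

"n"; "db"; "haxaw"; "lz"; "qfswagdhw"; "nxedext"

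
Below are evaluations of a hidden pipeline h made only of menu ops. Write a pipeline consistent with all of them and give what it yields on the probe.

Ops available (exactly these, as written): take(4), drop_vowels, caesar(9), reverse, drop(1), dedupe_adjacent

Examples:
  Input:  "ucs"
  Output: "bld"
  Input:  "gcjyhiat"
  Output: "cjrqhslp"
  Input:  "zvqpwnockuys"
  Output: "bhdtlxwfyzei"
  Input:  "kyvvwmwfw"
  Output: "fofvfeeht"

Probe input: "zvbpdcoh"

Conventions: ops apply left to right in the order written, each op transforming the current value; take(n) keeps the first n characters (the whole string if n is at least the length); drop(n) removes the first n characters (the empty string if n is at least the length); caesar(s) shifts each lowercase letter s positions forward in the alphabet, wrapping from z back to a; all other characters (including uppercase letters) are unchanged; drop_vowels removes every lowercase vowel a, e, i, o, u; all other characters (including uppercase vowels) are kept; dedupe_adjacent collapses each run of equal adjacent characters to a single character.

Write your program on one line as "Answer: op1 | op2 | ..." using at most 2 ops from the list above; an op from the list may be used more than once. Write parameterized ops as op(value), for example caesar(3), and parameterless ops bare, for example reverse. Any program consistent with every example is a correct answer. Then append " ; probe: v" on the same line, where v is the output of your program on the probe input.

reverse | caesar(9) ; probe: "qxlmykei"

Check, running the answer program on each example:
  "ucs" -> "scu" -> "bld"
  "gcjyhiat" -> "taihyjcg" -> "cjrqhslp"
  "zvqpwnockuys" -> "syukconwpqvz" -> "bhdtlxwfyzei"
  "kyvvwmwfw" -> "wfwmwvvyk" -> "fofvfeeht"
  probe: "zvbpdcoh" -> "hocdpbvz" -> "qxlmykei"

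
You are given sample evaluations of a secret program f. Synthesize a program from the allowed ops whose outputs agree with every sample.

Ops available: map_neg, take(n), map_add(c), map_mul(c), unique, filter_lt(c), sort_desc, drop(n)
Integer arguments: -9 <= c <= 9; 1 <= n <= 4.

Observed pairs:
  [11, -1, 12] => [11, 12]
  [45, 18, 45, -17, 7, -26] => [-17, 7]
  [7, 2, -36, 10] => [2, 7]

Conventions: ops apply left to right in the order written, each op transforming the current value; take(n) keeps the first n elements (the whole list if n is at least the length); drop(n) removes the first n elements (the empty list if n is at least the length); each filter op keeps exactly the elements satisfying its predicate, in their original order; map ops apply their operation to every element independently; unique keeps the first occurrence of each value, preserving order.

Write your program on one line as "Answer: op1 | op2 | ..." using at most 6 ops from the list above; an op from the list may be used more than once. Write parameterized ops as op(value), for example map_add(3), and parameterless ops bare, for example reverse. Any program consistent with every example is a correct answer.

map_neg | sort_desc | take(3) | drop(1) | map_neg

Check, running the answer program on each example:
  [11, -1, 12] -> [-11, 1, -12] -> [1, -11, -12] -> [1, -11, -12] -> [-11, -12] -> [11, 12]
  [45, 18, 45, -17, 7, -26] -> [-45, -18, -45, 17, -7, 26] -> [26, 17, -7, -18, -45, -45] -> [26, 17, -7] -> [17, -7] -> [-17, 7]
  [7, 2, -36, 10] -> [-7, -2, 36, -10] -> [36, -2, -7, -10] -> [36, -2, -7] -> [-2, -7] -> [2, 7]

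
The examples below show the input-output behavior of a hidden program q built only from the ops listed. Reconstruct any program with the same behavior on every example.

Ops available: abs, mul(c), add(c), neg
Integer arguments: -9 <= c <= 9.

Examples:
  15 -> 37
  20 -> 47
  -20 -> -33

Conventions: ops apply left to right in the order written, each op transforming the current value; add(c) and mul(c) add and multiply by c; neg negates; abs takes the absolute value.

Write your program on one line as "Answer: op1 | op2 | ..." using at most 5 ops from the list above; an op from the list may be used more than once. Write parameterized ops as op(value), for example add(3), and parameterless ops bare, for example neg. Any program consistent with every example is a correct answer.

neg | mul(-2) | add(9) | add(-2)

Check, running the answer program on each example:
  15 -> -15 -> 30 -> 39 -> 37
  20 -> -20 -> 40 -> 49 -> 47
  -20 -> 20 -> -40 -> -31 -> -33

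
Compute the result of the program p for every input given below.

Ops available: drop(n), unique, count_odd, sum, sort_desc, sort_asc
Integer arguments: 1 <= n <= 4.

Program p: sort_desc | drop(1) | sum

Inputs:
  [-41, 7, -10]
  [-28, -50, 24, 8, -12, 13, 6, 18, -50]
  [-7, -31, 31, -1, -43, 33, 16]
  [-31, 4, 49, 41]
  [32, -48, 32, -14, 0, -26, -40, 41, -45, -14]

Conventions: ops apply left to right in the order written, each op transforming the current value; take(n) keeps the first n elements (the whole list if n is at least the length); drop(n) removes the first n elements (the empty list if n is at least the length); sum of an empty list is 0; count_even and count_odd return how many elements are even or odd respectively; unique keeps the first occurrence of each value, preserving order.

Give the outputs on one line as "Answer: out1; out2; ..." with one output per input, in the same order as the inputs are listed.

Execution, op by op:
  [-41, 7, -10] -> [7, -10, -41] -> [-10, -41] -> -51
  [-28, -50, 24, 8, -12, 13, 6, 18, -50] -> [24, 18, 13, 8, 6, -12, -28, -50, -50] -> [18, 13, 8, 6, -12, -28, -50, -50] -> -95
  [-7, -31, 31, -1, -43, 33, 16] -> [33, 31, 16, -1, -7, -31, -43] -> [31, 16, -1, -7, -31, -43] -> -35
  [-31, 4, 49, 41] -> [49, 41, 4, -31] -> [41, 4, -31] -> 14
  [32, -48, 32, -14, 0, -26, -40, 41, -45, -14] -> [41, 32, 32, 0, -14, -14, -26, -40, -45, -48] -> [32, 32, 0, -14, -14, -26, -40, -45, -48] -> -123

-51; -95; -35; 14; -123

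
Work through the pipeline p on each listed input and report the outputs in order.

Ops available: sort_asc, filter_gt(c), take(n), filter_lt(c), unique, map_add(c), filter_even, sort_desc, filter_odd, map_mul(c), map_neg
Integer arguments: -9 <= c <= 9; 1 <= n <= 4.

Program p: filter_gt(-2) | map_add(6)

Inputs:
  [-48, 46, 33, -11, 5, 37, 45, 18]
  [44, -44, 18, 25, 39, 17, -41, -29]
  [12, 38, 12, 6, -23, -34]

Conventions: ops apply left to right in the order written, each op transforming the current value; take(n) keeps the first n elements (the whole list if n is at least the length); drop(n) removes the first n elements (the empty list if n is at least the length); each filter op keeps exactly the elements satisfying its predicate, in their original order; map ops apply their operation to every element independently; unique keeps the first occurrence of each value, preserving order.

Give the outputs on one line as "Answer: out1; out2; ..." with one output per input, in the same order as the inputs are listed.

[52, 39, 11, 43, 51, 24]; [50, 24, 31, 45, 23]; [18, 44, 18, 12]

Execution, op by op:
  [-48, 46, 33, -11, 5, 37, 45, 18] -> [46, 33, 5, 37, 45, 18] -> [52, 39, 11, 43, 51, 24]
  [44, -44, 18, 25, 39, 17, -41, -29] -> [44, 18, 25, 39, 17] -> [50, 24, 31, 45, 23]
  [12, 38, 12, 6, -23, -34] -> [12, 38, 12, 6] -> [18, 44, 18, 12]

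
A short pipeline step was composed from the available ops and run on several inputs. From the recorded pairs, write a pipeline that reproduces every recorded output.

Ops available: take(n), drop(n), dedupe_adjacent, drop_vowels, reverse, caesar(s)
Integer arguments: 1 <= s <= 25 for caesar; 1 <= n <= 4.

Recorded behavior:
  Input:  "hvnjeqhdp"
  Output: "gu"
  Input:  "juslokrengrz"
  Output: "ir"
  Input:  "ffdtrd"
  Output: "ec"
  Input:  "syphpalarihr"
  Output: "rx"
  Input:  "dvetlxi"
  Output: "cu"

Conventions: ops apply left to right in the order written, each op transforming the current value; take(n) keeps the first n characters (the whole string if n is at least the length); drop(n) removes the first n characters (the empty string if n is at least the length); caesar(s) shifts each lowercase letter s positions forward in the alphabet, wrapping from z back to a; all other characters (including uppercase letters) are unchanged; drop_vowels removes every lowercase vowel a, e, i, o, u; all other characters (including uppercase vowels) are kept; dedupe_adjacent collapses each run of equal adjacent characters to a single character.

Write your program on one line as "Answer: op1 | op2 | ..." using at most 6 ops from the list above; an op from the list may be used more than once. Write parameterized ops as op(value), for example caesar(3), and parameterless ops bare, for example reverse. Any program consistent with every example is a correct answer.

drop_vowels | dedupe_adjacent | take(4) | caesar(25) | take(2)

Check, running the answer program on each example:
  "hvnjeqhdp" -> "hvnjqhdp" -> "hvnjqhdp" -> "hvnj" -> "gumi" -> "gu"
  "juslokrengrz" -> "jslkrngrz" -> "jslkrngrz" -> "jslk" -> "irkj" -> "ir"
  "ffdtrd" -> "ffdtrd" -> "fdtrd" -> "fdtr" -> "ecsq" -> "ec"
  "syphpalarihr" -> "syphplrhr" -> "syphplrhr" -> "syph" -> "rxog" -> "rx"
  "dvetlxi" -> "dvtlx" -> "dvtlx" -> "dvtl" -> "cusk" -> "cu"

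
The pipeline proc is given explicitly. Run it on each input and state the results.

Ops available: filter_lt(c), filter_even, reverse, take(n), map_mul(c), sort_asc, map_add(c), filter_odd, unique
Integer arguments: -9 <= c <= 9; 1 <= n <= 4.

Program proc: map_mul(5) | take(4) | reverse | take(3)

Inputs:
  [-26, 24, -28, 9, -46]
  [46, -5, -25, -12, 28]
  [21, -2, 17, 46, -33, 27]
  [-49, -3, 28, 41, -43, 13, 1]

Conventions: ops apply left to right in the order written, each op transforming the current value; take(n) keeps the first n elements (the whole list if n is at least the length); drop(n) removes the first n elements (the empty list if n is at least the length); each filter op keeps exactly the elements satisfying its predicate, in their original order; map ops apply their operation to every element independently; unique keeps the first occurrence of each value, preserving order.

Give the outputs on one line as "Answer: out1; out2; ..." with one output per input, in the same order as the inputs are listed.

[45, -140, 120]; [-60, -125, -25]; [230, 85, -10]; [205, 140, -15]

Execution, op by op:
  [-26, 24, -28, 9, -46] -> [-130, 120, -140, 45, -230] -> [-130, 120, -140, 45] -> [45, -140, 120, -130] -> [45, -140, 120]
  [46, -5, -25, -12, 28] -> [230, -25, -125, -60, 140] -> [230, -25, -125, -60] -> [-60, -125, -25, 230] -> [-60, -125, -25]
  [21, -2, 17, 46, -33, 27] -> [105, -10, 85, 230, -165, 135] -> [105, -10, 85, 230] -> [230, 85, -10, 105] -> [230, 85, -10]
  [-49, -3, 28, 41, -43, 13, 1] -> [-245, -15, 140, 205, -215, 65, 5] -> [-245, -15, 140, 205] -> [205, 140, -15, -245] -> [205, 140, -15]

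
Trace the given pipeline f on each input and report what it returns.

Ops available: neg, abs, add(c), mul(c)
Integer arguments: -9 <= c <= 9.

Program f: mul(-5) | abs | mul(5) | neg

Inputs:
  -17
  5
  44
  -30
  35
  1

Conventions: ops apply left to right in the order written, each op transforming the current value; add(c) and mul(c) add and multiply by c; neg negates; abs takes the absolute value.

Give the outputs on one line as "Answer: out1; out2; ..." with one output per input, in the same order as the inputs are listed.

Execution, op by op:
  -17 -> 85 -> 85 -> 425 -> -425
  5 -> -25 -> 25 -> 125 -> -125
  44 -> -220 -> 220 -> 1100 -> -1100
  -30 -> 150 -> 150 -> 750 -> -750
  35 -> -175 -> 175 -> 875 -> -875
  1 -> -5 -> 5 -> 25 -> -25

-425; -125; -1100; -750; -875; -25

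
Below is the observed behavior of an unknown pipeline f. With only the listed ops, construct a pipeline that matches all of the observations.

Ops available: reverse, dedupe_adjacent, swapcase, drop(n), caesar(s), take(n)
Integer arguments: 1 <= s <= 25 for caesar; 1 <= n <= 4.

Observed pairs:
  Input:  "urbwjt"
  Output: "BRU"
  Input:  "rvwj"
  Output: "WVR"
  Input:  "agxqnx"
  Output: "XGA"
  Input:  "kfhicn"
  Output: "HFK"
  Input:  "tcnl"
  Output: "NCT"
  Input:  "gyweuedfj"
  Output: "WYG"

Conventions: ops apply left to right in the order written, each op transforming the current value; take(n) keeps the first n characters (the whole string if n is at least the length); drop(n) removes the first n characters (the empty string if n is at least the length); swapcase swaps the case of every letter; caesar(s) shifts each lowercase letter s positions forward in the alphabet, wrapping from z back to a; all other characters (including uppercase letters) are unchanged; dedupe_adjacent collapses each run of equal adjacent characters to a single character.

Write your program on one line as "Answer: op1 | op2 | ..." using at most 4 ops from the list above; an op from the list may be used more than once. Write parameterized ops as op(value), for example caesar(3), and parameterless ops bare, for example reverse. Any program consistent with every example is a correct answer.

take(3) | reverse | swapcase

Check, running the answer program on each example:
  "urbwjt" -> "urb" -> "bru" -> "BRU"
  "rvwj" -> "rvw" -> "wvr" -> "WVR"
  "agxqnx" -> "agx" -> "xga" -> "XGA"
  "kfhicn" -> "kfh" -> "hfk" -> "HFK"
  "tcnl" -> "tcn" -> "nct" -> "NCT"
  "gyweuedfj" -> "gyw" -> "wyg" -> "WYG"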